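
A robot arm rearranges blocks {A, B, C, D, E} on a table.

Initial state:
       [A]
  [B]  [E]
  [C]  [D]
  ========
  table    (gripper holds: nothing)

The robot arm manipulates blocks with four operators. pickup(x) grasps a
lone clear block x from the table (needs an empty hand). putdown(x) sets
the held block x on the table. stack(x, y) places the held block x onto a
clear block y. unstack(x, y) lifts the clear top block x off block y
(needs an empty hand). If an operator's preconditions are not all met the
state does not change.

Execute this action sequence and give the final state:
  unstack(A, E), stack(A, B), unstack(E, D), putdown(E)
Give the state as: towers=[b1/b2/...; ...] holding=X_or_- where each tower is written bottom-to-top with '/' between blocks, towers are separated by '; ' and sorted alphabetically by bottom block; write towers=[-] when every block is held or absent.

towers=[C/B/A; D; E] holding=-

step 1 (unstack(A, E)): towers=[C/B; D/E] holding=A
step 2 (stack(A, B)): towers=[C/B/A; D/E] holding=-
step 3 (unstack(E, D)): towers=[C/B/A; D] holding=E
step 4 (putdown(E)): towers=[C/B/A; D; E] holding=-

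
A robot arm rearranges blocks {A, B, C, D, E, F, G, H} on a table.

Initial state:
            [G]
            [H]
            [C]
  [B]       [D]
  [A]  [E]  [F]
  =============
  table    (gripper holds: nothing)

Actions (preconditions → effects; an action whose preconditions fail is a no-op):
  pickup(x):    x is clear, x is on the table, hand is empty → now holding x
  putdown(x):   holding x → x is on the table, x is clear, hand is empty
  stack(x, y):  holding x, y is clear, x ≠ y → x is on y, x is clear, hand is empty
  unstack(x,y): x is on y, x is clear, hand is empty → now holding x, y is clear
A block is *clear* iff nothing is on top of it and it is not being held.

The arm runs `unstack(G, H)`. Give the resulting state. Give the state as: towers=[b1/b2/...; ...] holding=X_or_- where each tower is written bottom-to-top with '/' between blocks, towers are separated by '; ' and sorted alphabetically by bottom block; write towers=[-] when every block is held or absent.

towers=[A/B; E; F/D/C/H] holding=G

before: towers=[A/B; E; F/D/C/H/G] holding=-
pre[unstack(G, H)]: on(G,H) ok, clear(G) ok, handempty ok
all met → apply unstack(G, H)
after:  towers=[A/B; E; F/D/C/H] holding=G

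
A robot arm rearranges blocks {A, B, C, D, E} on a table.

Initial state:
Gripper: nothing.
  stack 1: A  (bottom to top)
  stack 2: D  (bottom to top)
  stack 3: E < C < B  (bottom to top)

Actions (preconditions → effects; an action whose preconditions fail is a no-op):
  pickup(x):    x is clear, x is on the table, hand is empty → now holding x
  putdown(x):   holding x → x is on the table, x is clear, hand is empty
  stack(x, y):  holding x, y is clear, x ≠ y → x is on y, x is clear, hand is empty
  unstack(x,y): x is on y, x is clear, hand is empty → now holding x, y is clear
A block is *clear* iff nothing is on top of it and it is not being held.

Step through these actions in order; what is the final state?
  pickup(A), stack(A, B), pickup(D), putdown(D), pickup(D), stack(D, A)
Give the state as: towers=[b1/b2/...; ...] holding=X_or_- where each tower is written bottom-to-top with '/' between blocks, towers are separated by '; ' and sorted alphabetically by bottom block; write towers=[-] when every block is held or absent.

towers=[E/C/B/A/D] holding=-

step 1 (pickup(A)): towers=[D; E/C/B] holding=A
step 2 (stack(A, B)): towers=[D; E/C/B/A] holding=-
step 3 (pickup(D)): towers=[E/C/B/A] holding=D
step 4 (putdown(D)): towers=[D; E/C/B/A] holding=-
step 5 (pickup(D)): towers=[E/C/B/A] holding=D
step 6 (stack(D, A)): towers=[E/C/B/A/D] holding=-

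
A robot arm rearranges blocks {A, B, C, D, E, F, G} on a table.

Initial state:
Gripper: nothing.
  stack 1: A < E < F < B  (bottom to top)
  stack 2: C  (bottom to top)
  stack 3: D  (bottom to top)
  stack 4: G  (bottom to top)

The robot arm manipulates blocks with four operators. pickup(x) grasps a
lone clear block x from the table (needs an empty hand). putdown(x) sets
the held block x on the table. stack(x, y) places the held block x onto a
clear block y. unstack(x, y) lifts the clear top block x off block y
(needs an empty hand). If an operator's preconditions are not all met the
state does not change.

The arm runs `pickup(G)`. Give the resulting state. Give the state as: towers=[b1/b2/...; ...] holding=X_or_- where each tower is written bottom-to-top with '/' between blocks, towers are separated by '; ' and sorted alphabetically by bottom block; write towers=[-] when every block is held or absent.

towers=[A/E/F/B; C; D] holding=G

before: towers=[A/E/F/B; C; D; G] holding=-
pre[pickup(G)]: clear(G) ok, ontable(G) ok, handempty ok
all met → apply pickup(G)
after:  towers=[A/E/F/B; C; D] holding=G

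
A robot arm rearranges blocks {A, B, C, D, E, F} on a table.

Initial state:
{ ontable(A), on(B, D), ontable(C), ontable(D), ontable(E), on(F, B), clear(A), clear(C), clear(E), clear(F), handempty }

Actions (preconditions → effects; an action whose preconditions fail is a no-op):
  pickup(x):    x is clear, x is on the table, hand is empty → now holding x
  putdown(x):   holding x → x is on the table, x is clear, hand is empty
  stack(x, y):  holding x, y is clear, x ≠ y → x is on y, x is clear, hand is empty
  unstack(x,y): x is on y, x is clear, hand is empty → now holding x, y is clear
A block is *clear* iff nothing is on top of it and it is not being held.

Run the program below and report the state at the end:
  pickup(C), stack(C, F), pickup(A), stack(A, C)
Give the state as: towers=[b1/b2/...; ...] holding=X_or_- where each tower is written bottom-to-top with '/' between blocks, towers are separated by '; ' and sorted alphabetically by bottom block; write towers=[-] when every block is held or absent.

step 1 (pickup(C)): towers=[A; D/B/F; E] holding=C
step 2 (stack(C, F)): towers=[A; D/B/F/C; E] holding=-
step 3 (pickup(A)): towers=[D/B/F/C; E] holding=A
step 4 (stack(A, C)): towers=[D/B/F/C/A; E] holding=-

towers=[D/B/F/C/A; E] holding=-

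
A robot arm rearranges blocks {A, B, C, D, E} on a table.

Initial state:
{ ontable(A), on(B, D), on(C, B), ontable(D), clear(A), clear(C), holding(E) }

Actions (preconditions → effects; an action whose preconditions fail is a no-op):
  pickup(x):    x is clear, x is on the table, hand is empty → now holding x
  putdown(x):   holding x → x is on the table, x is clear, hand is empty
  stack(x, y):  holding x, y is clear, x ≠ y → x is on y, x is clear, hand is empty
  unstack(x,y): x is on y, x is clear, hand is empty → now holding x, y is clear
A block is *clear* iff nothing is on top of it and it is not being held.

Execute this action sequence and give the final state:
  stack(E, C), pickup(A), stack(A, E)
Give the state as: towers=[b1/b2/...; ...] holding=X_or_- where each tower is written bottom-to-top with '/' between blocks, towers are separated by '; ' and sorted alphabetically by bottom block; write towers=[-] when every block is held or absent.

step 1 (stack(E, C)): towers=[A; D/B/C/E] holding=-
step 2 (pickup(A)): towers=[D/B/C/E] holding=A
step 3 (stack(A, E)): towers=[D/B/C/E/A] holding=-

towers=[D/B/C/E/A] holding=-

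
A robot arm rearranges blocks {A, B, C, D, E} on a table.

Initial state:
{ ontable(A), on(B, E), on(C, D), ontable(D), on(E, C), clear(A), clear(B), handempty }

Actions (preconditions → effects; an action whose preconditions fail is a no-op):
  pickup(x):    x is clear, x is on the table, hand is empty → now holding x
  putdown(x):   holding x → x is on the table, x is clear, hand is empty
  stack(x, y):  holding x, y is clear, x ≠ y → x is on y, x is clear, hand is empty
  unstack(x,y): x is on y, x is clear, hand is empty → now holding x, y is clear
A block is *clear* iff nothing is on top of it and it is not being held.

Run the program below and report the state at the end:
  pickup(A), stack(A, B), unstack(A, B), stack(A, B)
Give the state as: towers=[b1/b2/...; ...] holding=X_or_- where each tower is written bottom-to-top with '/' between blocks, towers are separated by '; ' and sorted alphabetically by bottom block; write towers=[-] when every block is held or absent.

towers=[D/C/E/B/A] holding=-

step 1 (pickup(A)): towers=[D/C/E/B] holding=A
step 2 (stack(A, B)): towers=[D/C/E/B/A] holding=-
step 3 (unstack(A, B)): towers=[D/C/E/B] holding=A
step 4 (stack(A, B)): towers=[D/C/E/B/A] holding=-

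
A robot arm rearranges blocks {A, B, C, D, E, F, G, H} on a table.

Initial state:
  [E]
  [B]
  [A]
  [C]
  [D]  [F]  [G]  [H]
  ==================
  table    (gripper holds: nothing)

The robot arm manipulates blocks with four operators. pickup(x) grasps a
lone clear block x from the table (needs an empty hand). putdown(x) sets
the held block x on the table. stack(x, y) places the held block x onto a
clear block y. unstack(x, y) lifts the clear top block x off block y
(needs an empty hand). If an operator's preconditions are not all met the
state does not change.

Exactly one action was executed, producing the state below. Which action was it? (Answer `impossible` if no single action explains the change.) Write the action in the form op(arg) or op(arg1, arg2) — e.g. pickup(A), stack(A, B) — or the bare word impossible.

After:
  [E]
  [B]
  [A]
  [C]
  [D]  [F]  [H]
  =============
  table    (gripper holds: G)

target: towers=[D/C/A/B/E; F; H] holding=G
         pickup(G) → towers=[D/C/A/B/E; F; H] holding=G  ← match
     unstack(E, B) → towers=[D/C/A/B; F; G; H] holding=E
         pickup(H) → towers=[D/C/A/B/E; F; G] holding=H
         pickup(F) → towers=[D/C/A/B/E; G; H] holding=F

pickup(G)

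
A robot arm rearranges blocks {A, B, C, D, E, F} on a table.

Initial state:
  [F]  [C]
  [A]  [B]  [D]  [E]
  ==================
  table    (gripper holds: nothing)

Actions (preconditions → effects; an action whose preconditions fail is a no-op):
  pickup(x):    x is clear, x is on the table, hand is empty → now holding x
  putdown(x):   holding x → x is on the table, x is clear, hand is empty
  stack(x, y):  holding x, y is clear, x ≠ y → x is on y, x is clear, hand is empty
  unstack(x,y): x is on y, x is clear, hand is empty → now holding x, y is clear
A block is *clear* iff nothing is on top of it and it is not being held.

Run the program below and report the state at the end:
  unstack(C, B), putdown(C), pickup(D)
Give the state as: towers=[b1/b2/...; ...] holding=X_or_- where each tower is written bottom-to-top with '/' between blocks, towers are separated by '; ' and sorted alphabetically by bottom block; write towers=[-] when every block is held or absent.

towers=[A/F; B; C; E] holding=D

step 1 (unstack(C, B)): towers=[A/F; B; D; E] holding=C
step 2 (putdown(C)): towers=[A/F; B; C; D; E] holding=-
step 3 (pickup(D)): towers=[A/F; B; C; E] holding=D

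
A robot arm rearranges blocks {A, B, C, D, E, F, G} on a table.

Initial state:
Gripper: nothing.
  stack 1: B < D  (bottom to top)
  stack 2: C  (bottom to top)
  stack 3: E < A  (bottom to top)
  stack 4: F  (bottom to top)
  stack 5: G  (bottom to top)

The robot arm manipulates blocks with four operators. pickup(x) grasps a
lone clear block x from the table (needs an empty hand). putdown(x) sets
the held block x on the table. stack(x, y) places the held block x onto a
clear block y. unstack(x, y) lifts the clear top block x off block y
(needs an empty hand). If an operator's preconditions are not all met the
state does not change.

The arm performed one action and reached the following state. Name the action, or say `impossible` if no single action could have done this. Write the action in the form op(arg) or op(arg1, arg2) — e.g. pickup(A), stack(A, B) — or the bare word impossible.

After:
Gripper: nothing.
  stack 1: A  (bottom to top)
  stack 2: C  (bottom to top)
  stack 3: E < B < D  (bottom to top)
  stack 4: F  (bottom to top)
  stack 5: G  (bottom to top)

impossible

target: towers=[A; C; E/B/D; F; G] holding=-
         pickup(F) → towers=[B/D; C; E/A; G] holding=F
         pickup(G) → towers=[B/D; C; E/A; F] holding=G
     unstack(D, B) → towers=[B; C; E/A; F; G] holding=D
     unstack(A, E) → towers=[B/D; C; E; F; G] holding=A
         pickup(C) → towers=[B/D; E/A; F; G] holding=C
none of the 5 applicable actions match → impossible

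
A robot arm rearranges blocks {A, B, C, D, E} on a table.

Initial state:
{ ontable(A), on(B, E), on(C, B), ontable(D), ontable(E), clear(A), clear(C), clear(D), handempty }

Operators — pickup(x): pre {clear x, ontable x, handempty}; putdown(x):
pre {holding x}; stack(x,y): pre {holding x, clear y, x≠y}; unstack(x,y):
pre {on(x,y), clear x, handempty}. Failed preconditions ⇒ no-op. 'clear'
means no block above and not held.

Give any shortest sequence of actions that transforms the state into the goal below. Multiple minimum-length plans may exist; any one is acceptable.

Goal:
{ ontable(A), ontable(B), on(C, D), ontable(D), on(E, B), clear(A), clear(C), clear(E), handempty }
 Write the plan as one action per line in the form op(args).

unstack(C, B)
stack(C, D)
unstack(B, E)
putdown(B)
pickup(E)
stack(E, B)

step 1 (unstack(C, B)): towers=[A; D; E/B] holding=C
step 2 (stack(C, D)): towers=[A; D/C; E/B] holding=-
step 3 (unstack(B, E)): towers=[A; D/C; E] holding=B
step 4 (putdown(B)): towers=[A; B; D/C; E] holding=-
step 5 (pickup(E)): towers=[A; B; D/C] holding=E
step 6 (stack(E, B)): towers=[A; B/E; D/C] holding=-
goal check: towers=[A; B/E; D/C] holding=- — reached (length 6, optimal by BFS)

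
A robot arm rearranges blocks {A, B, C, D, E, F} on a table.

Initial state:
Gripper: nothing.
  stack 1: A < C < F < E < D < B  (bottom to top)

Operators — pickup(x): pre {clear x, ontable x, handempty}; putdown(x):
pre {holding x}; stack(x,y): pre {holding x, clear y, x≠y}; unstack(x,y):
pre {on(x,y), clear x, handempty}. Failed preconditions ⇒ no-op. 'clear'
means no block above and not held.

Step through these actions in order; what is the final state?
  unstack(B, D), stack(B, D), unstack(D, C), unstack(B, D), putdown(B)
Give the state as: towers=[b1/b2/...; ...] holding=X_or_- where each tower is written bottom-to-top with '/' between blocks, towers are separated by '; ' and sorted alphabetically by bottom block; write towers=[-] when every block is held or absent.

step 1 (unstack(B, D)): towers=[A/C/F/E/D] holding=B
step 2 (stack(B, D)): towers=[A/C/F/E/D/B] holding=-
step 3 (unstack(D, C)) [no-op]: towers=[A/C/F/E/D/B] holding=-
step 4 (unstack(B, D)): towers=[A/C/F/E/D] holding=B
step 5 (putdown(B)): towers=[A/C/F/E/D; B] holding=-

towers=[A/C/F/E/D; B] holding=-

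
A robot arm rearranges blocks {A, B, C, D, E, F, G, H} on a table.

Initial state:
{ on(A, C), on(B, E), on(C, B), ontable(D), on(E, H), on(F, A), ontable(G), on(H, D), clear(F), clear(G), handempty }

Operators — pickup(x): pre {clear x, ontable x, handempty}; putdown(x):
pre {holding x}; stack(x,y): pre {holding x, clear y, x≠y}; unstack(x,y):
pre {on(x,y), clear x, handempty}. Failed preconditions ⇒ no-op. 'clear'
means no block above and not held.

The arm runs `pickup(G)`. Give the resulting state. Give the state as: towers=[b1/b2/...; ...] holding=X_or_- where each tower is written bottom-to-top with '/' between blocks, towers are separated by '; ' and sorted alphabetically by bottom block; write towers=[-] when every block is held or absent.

before: towers=[D/H/E/B/C/A/F; G] holding=-
pre[pickup(G)]: clear(G) ✓, ontable(G) ✓, handempty ✓
all met → apply pickup(G)
after:  towers=[D/H/E/B/C/A/F] holding=G

towers=[D/H/E/B/C/A/F] holding=G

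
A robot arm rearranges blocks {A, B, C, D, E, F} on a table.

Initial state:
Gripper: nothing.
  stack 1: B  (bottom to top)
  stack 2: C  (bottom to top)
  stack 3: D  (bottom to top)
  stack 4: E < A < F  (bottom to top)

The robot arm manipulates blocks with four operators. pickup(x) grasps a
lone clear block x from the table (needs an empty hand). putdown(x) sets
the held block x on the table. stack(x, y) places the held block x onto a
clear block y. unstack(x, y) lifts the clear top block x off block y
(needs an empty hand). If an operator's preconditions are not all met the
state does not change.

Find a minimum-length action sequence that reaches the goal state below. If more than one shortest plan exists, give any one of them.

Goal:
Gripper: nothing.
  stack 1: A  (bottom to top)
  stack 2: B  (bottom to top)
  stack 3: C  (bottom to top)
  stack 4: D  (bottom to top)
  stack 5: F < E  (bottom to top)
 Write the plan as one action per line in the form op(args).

unstack(F, A)
putdown(F)
unstack(A, E)
putdown(A)
pickup(E)
stack(E, F)

step 1 (unstack(F, A)): towers=[B; C; D; E/A] holding=F
step 2 (putdown(F)): towers=[B; C; D; E/A; F] holding=-
step 3 (unstack(A, E)): towers=[B; C; D; E; F] holding=A
step 4 (putdown(A)): towers=[A; B; C; D; E; F] holding=-
step 5 (pickup(E)): towers=[A; B; C; D; F] holding=E
step 6 (stack(E, F)): towers=[A; B; C; D; F/E] holding=-
goal check: towers=[A; B; C; D; F/E] holding=- — reached (length 6, optimal by BFS)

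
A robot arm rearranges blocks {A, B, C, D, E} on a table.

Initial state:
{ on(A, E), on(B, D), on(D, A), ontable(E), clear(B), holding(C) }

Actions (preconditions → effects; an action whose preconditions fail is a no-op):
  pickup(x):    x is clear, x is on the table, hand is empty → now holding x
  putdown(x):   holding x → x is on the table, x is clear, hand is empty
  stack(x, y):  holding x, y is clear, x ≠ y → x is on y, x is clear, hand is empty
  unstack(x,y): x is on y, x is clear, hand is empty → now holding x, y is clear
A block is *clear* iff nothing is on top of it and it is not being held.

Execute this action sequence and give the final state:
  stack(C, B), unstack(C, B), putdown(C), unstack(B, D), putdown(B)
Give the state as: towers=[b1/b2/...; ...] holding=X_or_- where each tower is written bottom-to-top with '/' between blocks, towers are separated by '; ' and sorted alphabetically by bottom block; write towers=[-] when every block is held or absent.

step 1 (stack(C, B)): towers=[E/A/D/B/C] holding=-
step 2 (unstack(C, B)): towers=[E/A/D/B] holding=C
step 3 (putdown(C)): towers=[C; E/A/D/B] holding=-
step 4 (unstack(B, D)): towers=[C; E/A/D] holding=B
step 5 (putdown(B)): towers=[B; C; E/A/D] holding=-

towers=[B; C; E/A/D] holding=-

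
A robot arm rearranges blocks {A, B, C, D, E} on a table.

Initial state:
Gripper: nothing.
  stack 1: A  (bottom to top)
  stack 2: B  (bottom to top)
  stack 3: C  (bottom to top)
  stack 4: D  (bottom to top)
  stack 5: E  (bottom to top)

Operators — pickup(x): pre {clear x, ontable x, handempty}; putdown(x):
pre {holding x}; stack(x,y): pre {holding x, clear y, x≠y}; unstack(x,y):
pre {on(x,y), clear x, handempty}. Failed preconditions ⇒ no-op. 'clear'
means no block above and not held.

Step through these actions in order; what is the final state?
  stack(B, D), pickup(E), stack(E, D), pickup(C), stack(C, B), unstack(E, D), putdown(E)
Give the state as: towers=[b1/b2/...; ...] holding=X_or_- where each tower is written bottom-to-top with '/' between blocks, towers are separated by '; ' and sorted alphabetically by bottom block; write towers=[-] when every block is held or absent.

step 1 (stack(B, D)) [no-op]: towers=[A; B; C; D; E] holding=-
step 2 (pickup(E)): towers=[A; B; C; D] holding=E
step 3 (stack(E, D)): towers=[A; B; C; D/E] holding=-
step 4 (pickup(C)): towers=[A; B; D/E] holding=C
step 5 (stack(C, B)): towers=[A; B/C; D/E] holding=-
step 6 (unstack(E, D)): towers=[A; B/C; D] holding=E
step 7 (putdown(E)): towers=[A; B/C; D; E] holding=-

towers=[A; B/C; D; E] holding=-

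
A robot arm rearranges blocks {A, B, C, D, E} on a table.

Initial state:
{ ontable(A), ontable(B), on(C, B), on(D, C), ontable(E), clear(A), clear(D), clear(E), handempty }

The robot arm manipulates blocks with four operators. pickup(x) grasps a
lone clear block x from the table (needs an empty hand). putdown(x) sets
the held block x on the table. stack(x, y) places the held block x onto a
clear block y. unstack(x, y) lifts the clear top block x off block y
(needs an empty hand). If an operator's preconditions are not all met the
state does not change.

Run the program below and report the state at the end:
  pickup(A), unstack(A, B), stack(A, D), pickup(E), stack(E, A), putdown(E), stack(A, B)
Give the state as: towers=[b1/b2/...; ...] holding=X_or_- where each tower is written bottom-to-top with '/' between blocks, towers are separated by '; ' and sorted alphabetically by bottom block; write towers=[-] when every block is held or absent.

towers=[B/C/D/A/E] holding=-

step 1 (pickup(A)): towers=[B/C/D; E] holding=A
step 2 (unstack(A, B)) [no-op]: towers=[B/C/D; E] holding=A
step 3 (stack(A, D)): towers=[B/C/D/A; E] holding=-
step 4 (pickup(E)): towers=[B/C/D/A] holding=E
step 5 (stack(E, A)): towers=[B/C/D/A/E] holding=-
step 6 (putdown(E)) [no-op]: towers=[B/C/D/A/E] holding=-
step 7 (stack(A, B)) [no-op]: towers=[B/C/D/A/E] holding=-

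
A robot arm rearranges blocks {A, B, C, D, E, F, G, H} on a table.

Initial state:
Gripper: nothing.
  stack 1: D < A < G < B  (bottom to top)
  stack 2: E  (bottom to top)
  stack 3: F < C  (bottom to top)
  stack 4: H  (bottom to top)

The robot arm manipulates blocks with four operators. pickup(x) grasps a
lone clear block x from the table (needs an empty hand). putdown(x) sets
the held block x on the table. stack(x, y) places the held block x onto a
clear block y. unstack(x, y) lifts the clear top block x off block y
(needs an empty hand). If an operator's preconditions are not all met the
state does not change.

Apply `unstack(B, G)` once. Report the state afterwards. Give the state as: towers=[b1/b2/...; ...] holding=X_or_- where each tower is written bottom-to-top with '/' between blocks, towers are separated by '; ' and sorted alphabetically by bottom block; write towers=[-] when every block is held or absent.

before: towers=[D/A/G/B; E; F/C; H] holding=-
pre[unstack(B, G)]: on(B,G) yes, clear(B) yes, handempty yes
all met → apply unstack(B, G)
after:  towers=[D/A/G; E; F/C; H] holding=B

towers=[D/A/G; E; F/C; H] holding=B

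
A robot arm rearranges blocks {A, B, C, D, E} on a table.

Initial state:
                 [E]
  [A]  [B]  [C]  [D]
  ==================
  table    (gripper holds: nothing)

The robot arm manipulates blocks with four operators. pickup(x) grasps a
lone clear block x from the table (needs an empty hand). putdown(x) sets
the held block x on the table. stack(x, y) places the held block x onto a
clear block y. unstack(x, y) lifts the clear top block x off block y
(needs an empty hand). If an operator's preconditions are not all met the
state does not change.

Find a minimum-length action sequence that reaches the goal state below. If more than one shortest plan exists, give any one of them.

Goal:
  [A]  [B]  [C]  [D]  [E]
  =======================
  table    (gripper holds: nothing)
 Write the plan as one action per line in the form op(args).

step 1 (unstack(E, D)): towers=[A; B; C; D] holding=E
step 2 (putdown(E)): towers=[A; B; C; D; E] holding=-
goal check: towers=[A; B; C; D; E] holding=- — reached (length 2, optimal by BFS)

unstack(E, D)
putdown(E)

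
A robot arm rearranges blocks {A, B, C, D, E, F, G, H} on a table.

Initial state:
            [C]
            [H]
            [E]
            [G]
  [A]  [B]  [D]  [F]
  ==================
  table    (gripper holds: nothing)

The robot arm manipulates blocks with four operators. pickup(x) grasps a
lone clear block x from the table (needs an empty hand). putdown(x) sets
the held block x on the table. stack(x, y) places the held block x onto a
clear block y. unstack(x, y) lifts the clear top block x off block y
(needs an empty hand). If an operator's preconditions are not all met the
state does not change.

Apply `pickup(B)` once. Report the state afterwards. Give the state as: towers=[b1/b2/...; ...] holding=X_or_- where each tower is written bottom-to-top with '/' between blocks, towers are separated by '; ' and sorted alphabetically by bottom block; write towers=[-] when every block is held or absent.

before: towers=[A; B; D/G/E/H/C; F] holding=-
pre[pickup(B)]: clear(B) ok, ontable(B) ok, handempty ok
all met → apply pickup(B)
after:  towers=[A; D/G/E/H/C; F] holding=B

towers=[A; D/G/E/H/C; F] holding=B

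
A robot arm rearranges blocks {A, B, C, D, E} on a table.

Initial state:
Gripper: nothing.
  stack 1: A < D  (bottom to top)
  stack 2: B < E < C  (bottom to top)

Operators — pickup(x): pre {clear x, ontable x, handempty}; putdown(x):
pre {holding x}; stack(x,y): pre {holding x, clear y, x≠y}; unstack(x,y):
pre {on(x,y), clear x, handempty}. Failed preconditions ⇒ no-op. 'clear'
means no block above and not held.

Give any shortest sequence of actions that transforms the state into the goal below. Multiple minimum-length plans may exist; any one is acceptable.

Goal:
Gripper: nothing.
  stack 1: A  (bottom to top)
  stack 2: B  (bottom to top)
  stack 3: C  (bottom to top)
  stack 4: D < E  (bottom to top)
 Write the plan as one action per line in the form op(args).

unstack(D, A)
putdown(D)
unstack(C, E)
putdown(C)
unstack(E, B)
stack(E, D)

step 1 (unstack(D, A)): towers=[A; B/E/C] holding=D
step 2 (putdown(D)): towers=[A; B/E/C; D] holding=-
step 3 (unstack(C, E)): towers=[A; B/E; D] holding=C
step 4 (putdown(C)): towers=[A; B/E; C; D] holding=-
step 5 (unstack(E, B)): towers=[A; B; C; D] holding=E
step 6 (stack(E, D)): towers=[A; B; C; D/E] holding=-
goal check: towers=[A; B; C; D/E] holding=- — reached (length 6, optimal by BFS)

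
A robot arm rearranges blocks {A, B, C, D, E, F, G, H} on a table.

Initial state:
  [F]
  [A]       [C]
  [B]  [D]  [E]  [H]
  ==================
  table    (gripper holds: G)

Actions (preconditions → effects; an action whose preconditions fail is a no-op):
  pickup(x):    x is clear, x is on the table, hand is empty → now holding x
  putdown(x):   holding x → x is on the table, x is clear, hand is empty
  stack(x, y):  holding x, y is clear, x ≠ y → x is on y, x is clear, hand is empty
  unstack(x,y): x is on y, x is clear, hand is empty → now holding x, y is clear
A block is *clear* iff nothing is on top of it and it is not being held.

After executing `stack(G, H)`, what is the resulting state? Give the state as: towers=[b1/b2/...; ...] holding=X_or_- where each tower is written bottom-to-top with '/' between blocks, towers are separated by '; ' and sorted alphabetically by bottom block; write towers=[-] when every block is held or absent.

before: towers=[B/A/F; D; E/C; H] holding=G
pre[stack(G, H)]: holding(G) yes, clear(H) yes, G≠H yes
all met → apply stack(G, H)
after:  towers=[B/A/F; D; E/C; H/G] holding=-

towers=[B/A/F; D; E/C; H/G] holding=-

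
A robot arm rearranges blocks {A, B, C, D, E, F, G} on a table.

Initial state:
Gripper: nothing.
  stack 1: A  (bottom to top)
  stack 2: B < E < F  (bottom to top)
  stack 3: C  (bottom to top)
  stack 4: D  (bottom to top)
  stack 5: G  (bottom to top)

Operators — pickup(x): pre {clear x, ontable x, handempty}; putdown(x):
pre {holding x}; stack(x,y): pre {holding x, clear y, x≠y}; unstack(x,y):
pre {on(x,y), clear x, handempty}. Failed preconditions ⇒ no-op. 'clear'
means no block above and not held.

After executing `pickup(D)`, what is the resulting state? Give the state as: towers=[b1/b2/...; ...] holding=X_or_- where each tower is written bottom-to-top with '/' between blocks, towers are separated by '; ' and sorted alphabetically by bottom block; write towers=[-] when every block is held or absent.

before: towers=[A; B/E/F; C; D; G] holding=-
pre[pickup(D)]: clear(D) ✓, ontable(D) ✓, handempty ✓
all met → apply pickup(D)
after:  towers=[A; B/E/F; C; G] holding=D

towers=[A; B/E/F; C; G] holding=D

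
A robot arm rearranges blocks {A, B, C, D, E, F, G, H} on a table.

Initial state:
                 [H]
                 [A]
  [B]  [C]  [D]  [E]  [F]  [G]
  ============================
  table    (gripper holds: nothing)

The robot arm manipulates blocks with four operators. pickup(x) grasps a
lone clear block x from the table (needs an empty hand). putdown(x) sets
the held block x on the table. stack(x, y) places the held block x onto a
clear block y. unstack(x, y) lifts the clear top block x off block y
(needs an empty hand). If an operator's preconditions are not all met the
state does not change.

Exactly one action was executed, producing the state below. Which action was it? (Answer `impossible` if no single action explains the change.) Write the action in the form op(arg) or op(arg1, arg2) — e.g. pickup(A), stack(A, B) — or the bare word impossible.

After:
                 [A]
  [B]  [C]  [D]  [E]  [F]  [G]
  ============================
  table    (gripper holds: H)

unstack(H, A)

target: towers=[B; C; D; E/A; F; G] holding=H
         pickup(G) → towers=[B; C; D; E/A/H; F] holding=G
     unstack(H, A) → towers=[B; C; D; E/A; F; G] holding=H  ← match
         pickup(B) → towers=[C; D; E/A/H; F; G] holding=B
         pickup(F) → towers=[B; C; D; E/A/H; G] holding=F
         pickup(D) → towers=[B; C; E/A/H; F; G] holding=D
         pickup(C) → towers=[B; D; E/A/H; F; G] holding=C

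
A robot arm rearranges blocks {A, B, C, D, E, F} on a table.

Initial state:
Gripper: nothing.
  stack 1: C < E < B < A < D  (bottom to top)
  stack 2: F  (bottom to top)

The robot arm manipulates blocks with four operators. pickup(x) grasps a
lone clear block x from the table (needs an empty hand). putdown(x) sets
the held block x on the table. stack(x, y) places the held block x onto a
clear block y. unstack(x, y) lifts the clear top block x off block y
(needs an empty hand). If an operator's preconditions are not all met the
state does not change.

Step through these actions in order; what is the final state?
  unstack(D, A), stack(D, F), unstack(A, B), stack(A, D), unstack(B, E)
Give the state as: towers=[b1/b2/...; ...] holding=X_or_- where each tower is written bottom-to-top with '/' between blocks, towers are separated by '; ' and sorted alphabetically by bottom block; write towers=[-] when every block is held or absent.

step 1 (unstack(D, A)): towers=[C/E/B/A; F] holding=D
step 2 (stack(D, F)): towers=[C/E/B/A; F/D] holding=-
step 3 (unstack(A, B)): towers=[C/E/B; F/D] holding=A
step 4 (stack(A, D)): towers=[C/E/B; F/D/A] holding=-
step 5 (unstack(B, E)): towers=[C/E; F/D/A] holding=B

towers=[C/E; F/D/A] holding=B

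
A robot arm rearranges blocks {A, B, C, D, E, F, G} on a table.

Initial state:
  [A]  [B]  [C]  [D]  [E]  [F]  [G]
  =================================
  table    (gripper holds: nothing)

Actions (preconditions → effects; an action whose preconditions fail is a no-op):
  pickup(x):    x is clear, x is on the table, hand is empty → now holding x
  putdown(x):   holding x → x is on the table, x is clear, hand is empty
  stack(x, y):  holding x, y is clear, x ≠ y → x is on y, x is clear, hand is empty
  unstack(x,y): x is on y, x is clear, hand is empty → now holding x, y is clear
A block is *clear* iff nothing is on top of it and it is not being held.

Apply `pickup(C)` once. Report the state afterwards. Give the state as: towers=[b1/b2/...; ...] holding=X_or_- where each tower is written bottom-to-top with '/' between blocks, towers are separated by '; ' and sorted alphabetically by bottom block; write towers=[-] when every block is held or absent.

before: towers=[A; B; C; D; E; F; G] holding=-
pre[pickup(C)]: clear(C) yes, ontable(C) yes, handempty yes
all met → apply pickup(C)
after:  towers=[A; B; D; E; F; G] holding=C

towers=[A; B; D; E; F; G] holding=C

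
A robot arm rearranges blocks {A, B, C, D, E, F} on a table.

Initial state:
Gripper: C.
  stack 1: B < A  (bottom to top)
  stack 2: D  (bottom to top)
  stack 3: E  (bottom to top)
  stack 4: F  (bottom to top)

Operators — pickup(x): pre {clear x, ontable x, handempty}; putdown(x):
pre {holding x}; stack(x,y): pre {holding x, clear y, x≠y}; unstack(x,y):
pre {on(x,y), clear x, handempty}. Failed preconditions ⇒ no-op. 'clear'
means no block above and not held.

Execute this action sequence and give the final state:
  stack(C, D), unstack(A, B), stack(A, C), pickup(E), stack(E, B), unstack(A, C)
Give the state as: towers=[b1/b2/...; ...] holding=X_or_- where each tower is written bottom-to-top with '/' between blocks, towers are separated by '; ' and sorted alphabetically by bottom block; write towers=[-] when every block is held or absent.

towers=[B/E; D/C; F] holding=A

step 1 (stack(C, D)): towers=[B/A; D/C; E; F] holding=-
step 2 (unstack(A, B)): towers=[B; D/C; E; F] holding=A
step 3 (stack(A, C)): towers=[B; D/C/A; E; F] holding=-
step 4 (pickup(E)): towers=[B; D/C/A; F] holding=E
step 5 (stack(E, B)): towers=[B/E; D/C/A; F] holding=-
step 6 (unstack(A, C)): towers=[B/E; D/C; F] holding=A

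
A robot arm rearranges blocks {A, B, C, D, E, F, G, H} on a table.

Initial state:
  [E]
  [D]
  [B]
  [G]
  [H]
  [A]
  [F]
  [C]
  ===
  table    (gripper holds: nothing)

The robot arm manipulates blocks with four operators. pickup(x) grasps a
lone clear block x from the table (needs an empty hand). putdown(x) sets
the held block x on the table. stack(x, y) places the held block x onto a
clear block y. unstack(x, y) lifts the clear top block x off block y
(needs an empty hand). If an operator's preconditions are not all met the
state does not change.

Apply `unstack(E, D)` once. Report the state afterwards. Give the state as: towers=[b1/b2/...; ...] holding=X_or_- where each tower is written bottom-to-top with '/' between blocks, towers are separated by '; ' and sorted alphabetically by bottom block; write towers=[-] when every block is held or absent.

before: towers=[C/F/A/H/G/B/D/E] holding=-
pre[unstack(E, D)]: on(E,D) yes, clear(E) yes, handempty yes
all met → apply unstack(E, D)
after:  towers=[C/F/A/H/G/B/D] holding=E

towers=[C/F/A/H/G/B/D] holding=E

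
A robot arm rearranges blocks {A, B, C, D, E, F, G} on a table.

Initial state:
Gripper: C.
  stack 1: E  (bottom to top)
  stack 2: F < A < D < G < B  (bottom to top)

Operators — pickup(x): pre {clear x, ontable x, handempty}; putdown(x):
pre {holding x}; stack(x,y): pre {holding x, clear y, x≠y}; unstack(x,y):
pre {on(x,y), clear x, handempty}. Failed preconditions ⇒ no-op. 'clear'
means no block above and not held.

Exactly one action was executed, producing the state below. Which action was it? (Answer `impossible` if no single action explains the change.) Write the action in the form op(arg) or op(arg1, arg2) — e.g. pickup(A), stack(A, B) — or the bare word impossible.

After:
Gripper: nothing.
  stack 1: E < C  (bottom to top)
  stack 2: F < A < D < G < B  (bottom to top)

target: towers=[E/C; F/A/D/G/B] holding=-
        putdown(C) → towers=[C; E; F/A/D/G/B] holding=-
       stack(C, B) → towers=[E; F/A/D/G/B/C] holding=-
       stack(C, E) → towers=[E/C; F/A/D/G/B] holding=-  ← match

stack(C, E)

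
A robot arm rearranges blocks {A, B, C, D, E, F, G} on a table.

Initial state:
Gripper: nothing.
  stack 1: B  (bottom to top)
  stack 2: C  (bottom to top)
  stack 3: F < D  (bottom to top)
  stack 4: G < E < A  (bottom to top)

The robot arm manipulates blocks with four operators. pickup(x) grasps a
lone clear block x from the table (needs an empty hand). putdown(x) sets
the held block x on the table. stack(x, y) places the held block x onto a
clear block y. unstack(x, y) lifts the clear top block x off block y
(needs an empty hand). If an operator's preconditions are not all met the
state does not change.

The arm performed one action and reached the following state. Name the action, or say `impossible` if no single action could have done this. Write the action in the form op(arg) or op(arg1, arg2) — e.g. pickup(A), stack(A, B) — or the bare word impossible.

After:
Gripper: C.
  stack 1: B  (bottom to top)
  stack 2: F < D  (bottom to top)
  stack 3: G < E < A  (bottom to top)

pickup(C)

target: towers=[B; F/D; G/E/A] holding=C
         pickup(B) → towers=[C; F/D; G/E/A] holding=B
     unstack(D, F) → towers=[B; C; F; G/E/A] holding=D
     unstack(A, E) → towers=[B; C; F/D; G/E] holding=A
         pickup(C) → towers=[B; F/D; G/E/A] holding=C  ← match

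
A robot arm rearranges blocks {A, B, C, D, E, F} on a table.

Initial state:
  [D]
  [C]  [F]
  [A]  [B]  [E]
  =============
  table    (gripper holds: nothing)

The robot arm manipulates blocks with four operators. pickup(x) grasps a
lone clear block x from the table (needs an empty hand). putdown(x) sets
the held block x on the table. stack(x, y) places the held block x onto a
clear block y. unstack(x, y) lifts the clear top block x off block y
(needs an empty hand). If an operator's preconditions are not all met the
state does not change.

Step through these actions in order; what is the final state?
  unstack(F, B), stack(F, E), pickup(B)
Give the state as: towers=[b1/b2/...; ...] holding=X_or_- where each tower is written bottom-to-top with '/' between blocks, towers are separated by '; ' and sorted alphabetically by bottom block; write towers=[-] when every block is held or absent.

towers=[A/C/D; E/F] holding=B

step 1 (unstack(F, B)): towers=[A/C/D; B; E] holding=F
step 2 (stack(F, E)): towers=[A/C/D; B; E/F] holding=-
step 3 (pickup(B)): towers=[A/C/D; E/F] holding=B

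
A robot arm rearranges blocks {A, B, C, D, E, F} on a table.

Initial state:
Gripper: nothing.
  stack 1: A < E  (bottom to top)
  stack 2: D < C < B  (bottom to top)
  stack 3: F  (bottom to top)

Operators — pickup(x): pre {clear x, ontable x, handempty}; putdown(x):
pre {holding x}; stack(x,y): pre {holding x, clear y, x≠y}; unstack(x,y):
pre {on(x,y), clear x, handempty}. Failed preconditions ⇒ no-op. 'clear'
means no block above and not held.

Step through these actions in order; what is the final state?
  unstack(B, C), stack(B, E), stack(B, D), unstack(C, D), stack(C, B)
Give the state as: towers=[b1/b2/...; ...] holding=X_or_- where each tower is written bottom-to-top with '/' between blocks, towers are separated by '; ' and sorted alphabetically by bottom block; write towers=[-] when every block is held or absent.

towers=[A/E/B/C; D; F] holding=-

step 1 (unstack(B, C)): towers=[A/E; D/C; F] holding=B
step 2 (stack(B, E)): towers=[A/E/B; D/C; F] holding=-
step 3 (stack(B, D)) [no-op]: towers=[A/E/B; D/C; F] holding=-
step 4 (unstack(C, D)): towers=[A/E/B; D; F] holding=C
step 5 (stack(C, B)): towers=[A/E/B/C; D; F] holding=-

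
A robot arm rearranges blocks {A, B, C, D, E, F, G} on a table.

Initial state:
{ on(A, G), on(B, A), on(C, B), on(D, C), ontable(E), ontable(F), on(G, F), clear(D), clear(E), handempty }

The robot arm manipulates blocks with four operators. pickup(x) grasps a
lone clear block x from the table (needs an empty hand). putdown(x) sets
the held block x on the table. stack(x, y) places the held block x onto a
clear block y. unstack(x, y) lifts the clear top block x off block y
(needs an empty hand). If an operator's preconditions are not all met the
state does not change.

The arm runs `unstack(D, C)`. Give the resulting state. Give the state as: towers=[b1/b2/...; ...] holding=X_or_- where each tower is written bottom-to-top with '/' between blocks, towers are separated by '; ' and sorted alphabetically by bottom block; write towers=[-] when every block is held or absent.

before: towers=[E; F/G/A/B/C/D] holding=-
pre[unstack(D, C)]: on(D,C) ok, clear(D) ok, handempty ok
all met → apply unstack(D, C)
after:  towers=[E; F/G/A/B/C] holding=D

towers=[E; F/G/A/B/C] holding=D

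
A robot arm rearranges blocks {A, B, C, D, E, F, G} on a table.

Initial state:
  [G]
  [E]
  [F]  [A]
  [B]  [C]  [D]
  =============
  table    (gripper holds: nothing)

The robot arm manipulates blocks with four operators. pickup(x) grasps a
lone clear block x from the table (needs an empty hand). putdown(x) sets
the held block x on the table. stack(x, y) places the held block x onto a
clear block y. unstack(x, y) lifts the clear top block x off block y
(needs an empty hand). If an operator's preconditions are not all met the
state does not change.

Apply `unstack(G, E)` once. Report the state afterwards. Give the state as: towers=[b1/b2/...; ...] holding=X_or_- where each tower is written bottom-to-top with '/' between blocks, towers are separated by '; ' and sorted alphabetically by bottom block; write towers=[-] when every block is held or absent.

towers=[B/F/E; C/A; D] holding=G

before: towers=[B/F/E/G; C/A; D] holding=-
pre[unstack(G, E)]: on(G,E) ✓, clear(G) ✓, handempty ✓
all met → apply unstack(G, E)
after:  towers=[B/F/E; C/A; D] holding=G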